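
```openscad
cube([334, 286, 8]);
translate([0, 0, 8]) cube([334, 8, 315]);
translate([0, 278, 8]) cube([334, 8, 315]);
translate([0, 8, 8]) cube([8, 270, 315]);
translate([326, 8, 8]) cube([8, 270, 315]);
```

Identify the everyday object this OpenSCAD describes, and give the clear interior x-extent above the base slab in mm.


An open box. The internal width is 318 mm.

A 334×286 base slab with four walls standing on it — an open box. The base is 334 mm wide and the walls are 8 mm thick, so the internal width is 334 − 2 × 8 = 318 mm.


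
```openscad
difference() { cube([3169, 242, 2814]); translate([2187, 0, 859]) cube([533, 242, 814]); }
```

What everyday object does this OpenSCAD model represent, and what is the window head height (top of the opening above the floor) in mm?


A wall with a window opening. The window head height is 1673 mm.

A wall with a rectangular opening subtracted — a window. Sill at z = 859, opening 814 mm tall, so the head is at 859 + 814 = 1673 mm.


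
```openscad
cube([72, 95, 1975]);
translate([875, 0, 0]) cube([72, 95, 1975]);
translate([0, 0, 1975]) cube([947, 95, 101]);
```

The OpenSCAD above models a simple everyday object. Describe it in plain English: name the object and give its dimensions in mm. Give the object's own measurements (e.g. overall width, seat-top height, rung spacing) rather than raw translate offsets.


A door frame. The clear opening is 803 mm wide and 1975 mm high. Two 72 mm wide jambs, 95 mm deep, stand either side of the opening from the floor to the top of the opening. A 101 mm thick head sits across the top of both jambs, spanning the full outside width of the frame.


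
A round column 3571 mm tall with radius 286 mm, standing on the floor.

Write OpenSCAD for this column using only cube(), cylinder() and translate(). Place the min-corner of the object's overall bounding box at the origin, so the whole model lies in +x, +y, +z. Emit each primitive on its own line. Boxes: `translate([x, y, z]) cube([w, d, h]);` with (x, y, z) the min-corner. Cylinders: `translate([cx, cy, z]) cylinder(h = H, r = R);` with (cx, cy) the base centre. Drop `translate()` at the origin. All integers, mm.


translate([286, 286, 0]) cylinder(h = 3571, r = 286);


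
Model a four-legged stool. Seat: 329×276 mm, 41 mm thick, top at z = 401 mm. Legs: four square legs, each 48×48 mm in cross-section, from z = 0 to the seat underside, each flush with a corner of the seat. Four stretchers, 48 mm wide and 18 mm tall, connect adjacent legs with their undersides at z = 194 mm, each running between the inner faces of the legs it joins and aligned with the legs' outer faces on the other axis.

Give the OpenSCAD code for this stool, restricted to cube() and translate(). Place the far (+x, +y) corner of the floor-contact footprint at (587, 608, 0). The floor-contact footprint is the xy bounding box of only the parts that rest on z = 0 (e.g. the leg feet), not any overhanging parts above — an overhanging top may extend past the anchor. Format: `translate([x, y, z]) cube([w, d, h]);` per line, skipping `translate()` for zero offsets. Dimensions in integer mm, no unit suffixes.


translate([258, 332, 360]) cube([329, 276, 41]);
translate([258, 332, 0]) cube([48, 48, 360]);
translate([539, 332, 0]) cube([48, 48, 360]);
translate([258, 560, 0]) cube([48, 48, 360]);
translate([539, 560, 0]) cube([48, 48, 360]);
translate([306, 332, 194]) cube([233, 48, 18]);
translate([306, 560, 194]) cube([233, 48, 18]);
translate([258, 380, 194]) cube([48, 180, 18]);
translate([539, 380, 194]) cube([48, 180, 18]);


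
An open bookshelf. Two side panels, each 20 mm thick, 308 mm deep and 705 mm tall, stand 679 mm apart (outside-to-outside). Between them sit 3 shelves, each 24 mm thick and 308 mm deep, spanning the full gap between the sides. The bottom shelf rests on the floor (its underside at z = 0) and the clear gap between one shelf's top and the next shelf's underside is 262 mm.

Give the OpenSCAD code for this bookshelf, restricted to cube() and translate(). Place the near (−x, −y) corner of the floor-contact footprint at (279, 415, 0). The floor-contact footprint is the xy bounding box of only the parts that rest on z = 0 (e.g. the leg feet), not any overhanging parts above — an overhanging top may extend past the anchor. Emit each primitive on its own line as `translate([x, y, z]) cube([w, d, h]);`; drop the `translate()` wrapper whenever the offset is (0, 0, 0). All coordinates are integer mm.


translate([279, 415, 0]) cube([20, 308, 705]);
translate([938, 415, 0]) cube([20, 308, 705]);
translate([299, 415, 0]) cube([639, 308, 24]);
translate([299, 415, 286]) cube([639, 308, 24]);
translate([299, 415, 572]) cube([639, 308, 24]);


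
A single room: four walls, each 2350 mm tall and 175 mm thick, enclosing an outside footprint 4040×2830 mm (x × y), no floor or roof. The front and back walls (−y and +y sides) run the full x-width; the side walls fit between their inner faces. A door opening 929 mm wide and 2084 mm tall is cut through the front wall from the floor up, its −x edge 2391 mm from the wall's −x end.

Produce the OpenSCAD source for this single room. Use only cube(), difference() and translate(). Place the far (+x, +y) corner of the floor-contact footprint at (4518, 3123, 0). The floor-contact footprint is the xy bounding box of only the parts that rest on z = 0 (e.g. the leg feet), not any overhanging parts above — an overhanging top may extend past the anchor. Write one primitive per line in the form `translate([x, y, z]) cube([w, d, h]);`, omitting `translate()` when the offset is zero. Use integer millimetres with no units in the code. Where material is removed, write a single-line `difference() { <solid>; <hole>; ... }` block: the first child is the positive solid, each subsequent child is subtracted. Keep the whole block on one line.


difference() { translate([478, 293, 0]) cube([4040, 175, 2350]); translate([2869, 293, 0]) cube([929, 175, 2084]); }
translate([478, 2948, 0]) cube([4040, 175, 2350]);
translate([478, 468, 0]) cube([175, 2480, 2350]);
translate([4343, 468, 0]) cube([175, 2480, 2350]);


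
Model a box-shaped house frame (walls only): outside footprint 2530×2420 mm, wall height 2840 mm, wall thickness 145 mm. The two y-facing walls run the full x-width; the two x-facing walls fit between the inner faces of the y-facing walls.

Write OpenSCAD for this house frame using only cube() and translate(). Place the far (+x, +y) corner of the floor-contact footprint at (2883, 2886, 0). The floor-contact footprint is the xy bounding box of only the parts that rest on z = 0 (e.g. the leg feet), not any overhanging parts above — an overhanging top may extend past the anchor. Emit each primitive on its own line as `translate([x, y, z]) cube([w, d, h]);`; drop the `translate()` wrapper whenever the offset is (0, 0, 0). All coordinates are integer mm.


translate([353, 466, 0]) cube([2530, 145, 2840]);
translate([353, 2741, 0]) cube([2530, 145, 2840]);
translate([353, 611, 0]) cube([145, 2130, 2840]);
translate([2738, 611, 0]) cube([145, 2130, 2840]);


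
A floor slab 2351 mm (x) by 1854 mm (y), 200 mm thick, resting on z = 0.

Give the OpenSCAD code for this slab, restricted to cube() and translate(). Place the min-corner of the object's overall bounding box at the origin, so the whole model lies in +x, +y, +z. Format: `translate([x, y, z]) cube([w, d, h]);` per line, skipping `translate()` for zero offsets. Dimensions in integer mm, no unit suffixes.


cube([2351, 1854, 200]);


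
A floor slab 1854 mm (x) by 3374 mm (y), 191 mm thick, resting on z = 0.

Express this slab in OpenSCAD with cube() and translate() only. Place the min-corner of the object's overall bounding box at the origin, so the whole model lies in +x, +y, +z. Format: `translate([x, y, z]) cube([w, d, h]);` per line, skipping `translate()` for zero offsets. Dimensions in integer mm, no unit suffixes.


cube([1854, 3374, 191]);


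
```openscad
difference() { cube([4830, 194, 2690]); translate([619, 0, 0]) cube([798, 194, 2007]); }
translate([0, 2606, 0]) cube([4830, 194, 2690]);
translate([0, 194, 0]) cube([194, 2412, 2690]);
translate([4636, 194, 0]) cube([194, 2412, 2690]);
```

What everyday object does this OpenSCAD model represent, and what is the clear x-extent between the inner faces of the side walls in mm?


A single room. The interior width is 4442 mm.

Four walls enclosing a rectangle with a door in the front wall — a room. Outside width 4830 minus two 194 mm walls gives 4442 mm.


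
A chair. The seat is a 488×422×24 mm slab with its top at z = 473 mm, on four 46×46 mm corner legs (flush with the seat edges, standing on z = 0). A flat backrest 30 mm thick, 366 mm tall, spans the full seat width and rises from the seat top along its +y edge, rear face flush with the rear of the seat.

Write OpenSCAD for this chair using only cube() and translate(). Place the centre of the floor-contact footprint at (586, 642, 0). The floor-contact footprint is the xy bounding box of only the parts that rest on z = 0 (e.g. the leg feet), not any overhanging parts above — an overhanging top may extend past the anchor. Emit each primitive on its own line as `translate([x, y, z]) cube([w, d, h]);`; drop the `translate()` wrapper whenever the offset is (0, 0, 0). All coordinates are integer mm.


translate([342, 431, 449]) cube([488, 422, 24]);
translate([342, 431, 0]) cube([46, 46, 449]);
translate([784, 431, 0]) cube([46, 46, 449]);
translate([342, 807, 0]) cube([46, 46, 449]);
translate([784, 807, 0]) cube([46, 46, 449]);
translate([342, 823, 473]) cube([488, 30, 366]);


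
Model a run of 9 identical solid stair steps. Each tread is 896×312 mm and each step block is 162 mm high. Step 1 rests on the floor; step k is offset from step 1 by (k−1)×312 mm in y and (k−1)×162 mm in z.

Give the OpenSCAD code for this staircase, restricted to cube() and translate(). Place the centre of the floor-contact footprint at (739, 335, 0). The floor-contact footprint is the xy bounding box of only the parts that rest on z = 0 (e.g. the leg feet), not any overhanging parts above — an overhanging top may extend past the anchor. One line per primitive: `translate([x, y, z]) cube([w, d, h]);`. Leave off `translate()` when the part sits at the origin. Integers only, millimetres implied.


translate([291, 179, 0]) cube([896, 312, 162]);
translate([291, 491, 162]) cube([896, 312, 162]);
translate([291, 803, 324]) cube([896, 312, 162]);
translate([291, 1115, 486]) cube([896, 312, 162]);
translate([291, 1427, 648]) cube([896, 312, 162]);
translate([291, 1739, 810]) cube([896, 312, 162]);
translate([291, 2051, 972]) cube([896, 312, 162]);
translate([291, 2363, 1134]) cube([896, 312, 162]);
translate([291, 2675, 1296]) cube([896, 312, 162]);


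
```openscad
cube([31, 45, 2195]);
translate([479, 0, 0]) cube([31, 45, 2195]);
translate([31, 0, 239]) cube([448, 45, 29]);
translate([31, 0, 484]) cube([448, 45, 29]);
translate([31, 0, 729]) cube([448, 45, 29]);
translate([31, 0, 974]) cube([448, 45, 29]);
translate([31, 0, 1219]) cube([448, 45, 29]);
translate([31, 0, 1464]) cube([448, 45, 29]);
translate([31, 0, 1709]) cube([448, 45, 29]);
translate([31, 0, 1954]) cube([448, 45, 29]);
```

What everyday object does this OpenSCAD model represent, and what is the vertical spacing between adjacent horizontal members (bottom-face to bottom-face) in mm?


A ladder. The rung spacing is 245 mm.

Two tall 31×45 posts with 8 short bars between them — a ladder. Adjacent rungs sit at z = 239 and z = 484, so the spacing is 484 − 239 = 245 mm.


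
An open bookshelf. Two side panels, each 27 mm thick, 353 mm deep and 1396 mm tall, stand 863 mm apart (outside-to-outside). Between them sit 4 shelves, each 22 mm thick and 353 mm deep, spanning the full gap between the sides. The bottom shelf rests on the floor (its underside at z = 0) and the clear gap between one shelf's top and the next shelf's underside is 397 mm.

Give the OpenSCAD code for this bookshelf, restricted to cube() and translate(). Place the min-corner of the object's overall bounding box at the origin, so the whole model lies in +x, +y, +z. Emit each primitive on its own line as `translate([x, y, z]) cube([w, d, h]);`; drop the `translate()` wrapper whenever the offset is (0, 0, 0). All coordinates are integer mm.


cube([27, 353, 1396]);
translate([836, 0, 0]) cube([27, 353, 1396]);
translate([27, 0, 0]) cube([809, 353, 22]);
translate([27, 0, 419]) cube([809, 353, 22]);
translate([27, 0, 838]) cube([809, 353, 22]);
translate([27, 0, 1257]) cube([809, 353, 22]);


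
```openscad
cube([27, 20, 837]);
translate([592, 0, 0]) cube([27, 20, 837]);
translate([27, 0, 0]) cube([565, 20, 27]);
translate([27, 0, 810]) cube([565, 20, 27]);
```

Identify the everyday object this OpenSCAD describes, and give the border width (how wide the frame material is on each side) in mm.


A picture frame. The border width is 27 mm.

Four thin pieces enclosing a rectangular opening — a picture frame. The two full-height stiles are 837 mm tall; the top rail sits at z = 810 and is 27 mm tall, so the border above the opening is 837 − 810 = 27 mm, matching the stile x-width.


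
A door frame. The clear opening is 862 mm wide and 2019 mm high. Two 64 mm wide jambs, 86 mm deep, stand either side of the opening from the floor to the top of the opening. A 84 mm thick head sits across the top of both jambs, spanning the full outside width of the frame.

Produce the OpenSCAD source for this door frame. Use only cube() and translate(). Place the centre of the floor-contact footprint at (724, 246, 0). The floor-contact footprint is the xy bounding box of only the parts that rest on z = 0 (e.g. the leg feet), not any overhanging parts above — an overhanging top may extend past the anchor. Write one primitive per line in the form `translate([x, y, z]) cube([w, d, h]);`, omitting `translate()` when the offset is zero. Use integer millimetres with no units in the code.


translate([229, 203, 0]) cube([64, 86, 2019]);
translate([1155, 203, 0]) cube([64, 86, 2019]);
translate([229, 203, 2019]) cube([990, 86, 84]);


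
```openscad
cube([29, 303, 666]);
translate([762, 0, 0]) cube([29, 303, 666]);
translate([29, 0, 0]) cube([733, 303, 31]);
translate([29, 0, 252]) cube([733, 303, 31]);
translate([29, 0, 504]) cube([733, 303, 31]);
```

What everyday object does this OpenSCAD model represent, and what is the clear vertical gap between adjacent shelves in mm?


A bookshelf. The clear shelf gap is 221 mm.

Two tall side panels with 3 horizontal boards between them — a bookshelf. The first two shelf undersides are at z = 0 and z = 252; with shelf thickness 31, the clear gap is 252 − 0 − 31 = 221 mm.


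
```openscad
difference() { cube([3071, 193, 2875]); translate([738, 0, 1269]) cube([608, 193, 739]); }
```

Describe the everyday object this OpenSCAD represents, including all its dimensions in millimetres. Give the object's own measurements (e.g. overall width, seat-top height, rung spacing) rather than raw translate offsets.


A wall 3071 mm long (x), 193 mm thick (y), 2875 mm tall, with a rectangular window opening cut through it. The opening is 608 mm wide and 739 mm tall; its sill is at z = 1269 mm and its near (−x) edge is 738 mm from the wall's −x end. The opening passes through the full wall thickness.


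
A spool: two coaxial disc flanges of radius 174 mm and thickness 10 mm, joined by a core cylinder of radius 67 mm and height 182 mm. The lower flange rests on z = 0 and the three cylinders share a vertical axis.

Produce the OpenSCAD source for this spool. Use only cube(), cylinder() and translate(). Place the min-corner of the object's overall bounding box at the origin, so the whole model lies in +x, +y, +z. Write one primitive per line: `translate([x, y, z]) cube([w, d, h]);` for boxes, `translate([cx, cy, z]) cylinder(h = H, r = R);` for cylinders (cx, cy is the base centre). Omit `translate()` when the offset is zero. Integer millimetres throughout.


translate([174, 174, 0]) cylinder(h = 10, r = 174);
translate([174, 174, 10]) cylinder(h = 182, r = 67);
translate([174, 174, 192]) cylinder(h = 10, r = 174);


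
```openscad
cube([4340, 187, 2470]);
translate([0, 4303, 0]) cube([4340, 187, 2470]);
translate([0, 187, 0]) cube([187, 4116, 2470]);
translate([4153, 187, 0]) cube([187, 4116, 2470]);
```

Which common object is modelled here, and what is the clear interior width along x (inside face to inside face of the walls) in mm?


A house (or room) frame. The interior width is 3966 mm.

Four 2470 mm walls enclosing a rectangle with no floor or roof — a room or house frame. Outside width is 4340 mm and wall thickness is 187 mm, so the interior width is 4340 − 2 × 187 = 3966 mm.


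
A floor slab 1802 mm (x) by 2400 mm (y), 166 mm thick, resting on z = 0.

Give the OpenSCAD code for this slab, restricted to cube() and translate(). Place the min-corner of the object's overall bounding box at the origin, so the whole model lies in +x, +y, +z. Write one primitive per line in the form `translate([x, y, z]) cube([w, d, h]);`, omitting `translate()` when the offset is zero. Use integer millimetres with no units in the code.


cube([1802, 2400, 166]);


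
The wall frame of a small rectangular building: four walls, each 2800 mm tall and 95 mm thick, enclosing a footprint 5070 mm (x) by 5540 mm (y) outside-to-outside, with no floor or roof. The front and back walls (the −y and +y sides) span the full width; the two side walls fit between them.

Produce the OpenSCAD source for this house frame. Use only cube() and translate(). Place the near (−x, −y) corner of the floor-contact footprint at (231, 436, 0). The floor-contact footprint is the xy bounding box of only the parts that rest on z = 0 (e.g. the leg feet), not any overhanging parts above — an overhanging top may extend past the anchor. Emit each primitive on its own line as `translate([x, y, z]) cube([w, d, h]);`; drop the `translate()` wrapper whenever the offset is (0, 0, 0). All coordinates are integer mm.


translate([231, 436, 0]) cube([5070, 95, 2800]);
translate([231, 5881, 0]) cube([5070, 95, 2800]);
translate([231, 531, 0]) cube([95, 5350, 2800]);
translate([5206, 531, 0]) cube([95, 5350, 2800]);


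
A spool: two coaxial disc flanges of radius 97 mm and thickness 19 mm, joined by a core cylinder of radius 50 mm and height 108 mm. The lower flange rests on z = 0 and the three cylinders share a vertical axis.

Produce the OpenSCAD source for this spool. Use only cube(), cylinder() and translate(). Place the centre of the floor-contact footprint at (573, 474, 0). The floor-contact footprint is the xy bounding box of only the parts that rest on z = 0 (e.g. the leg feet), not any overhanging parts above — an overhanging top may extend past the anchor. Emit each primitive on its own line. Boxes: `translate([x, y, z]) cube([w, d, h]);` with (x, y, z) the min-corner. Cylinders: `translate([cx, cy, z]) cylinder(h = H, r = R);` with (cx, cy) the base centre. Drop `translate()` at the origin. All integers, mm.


translate([573, 474, 0]) cylinder(h = 19, r = 97);
translate([573, 474, 19]) cylinder(h = 108, r = 50);
translate([573, 474, 127]) cylinder(h = 19, r = 97);


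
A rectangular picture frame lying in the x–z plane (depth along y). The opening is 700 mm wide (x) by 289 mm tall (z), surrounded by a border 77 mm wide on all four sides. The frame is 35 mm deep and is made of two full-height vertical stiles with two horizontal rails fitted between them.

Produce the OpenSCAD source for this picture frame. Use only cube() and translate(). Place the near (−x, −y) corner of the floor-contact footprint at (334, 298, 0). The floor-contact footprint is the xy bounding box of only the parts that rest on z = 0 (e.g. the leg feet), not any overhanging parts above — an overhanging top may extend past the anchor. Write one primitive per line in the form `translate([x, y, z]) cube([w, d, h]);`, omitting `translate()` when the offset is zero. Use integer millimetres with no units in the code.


translate([334, 298, 0]) cube([77, 35, 443]);
translate([1111, 298, 0]) cube([77, 35, 443]);
translate([411, 298, 0]) cube([700, 35, 77]);
translate([411, 298, 366]) cube([700, 35, 77]);


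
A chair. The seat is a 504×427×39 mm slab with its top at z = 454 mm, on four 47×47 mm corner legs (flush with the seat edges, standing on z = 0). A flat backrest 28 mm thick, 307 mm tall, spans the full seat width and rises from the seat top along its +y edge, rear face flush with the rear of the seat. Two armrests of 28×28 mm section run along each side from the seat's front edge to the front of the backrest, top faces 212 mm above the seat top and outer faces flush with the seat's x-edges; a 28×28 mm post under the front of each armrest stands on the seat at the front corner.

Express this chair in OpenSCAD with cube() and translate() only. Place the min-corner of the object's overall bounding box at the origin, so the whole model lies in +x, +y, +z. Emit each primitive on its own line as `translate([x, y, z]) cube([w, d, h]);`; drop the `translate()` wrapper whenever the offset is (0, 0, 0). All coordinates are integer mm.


// leg_h = 454 - 39 = 415
// arm post h = 212 - 28 = 184
translate([0, 0, 415]) cube([504, 427, 39]);
cube([47, 47, 415]);
translate([457, 0, 0]) cube([47, 47, 415]);
translate([0, 380, 0]) cube([47, 47, 415]);
translate([457, 380, 0]) cube([47, 47, 415]);
translate([0, 399, 454]) cube([504, 28, 307]);
translate([0, 0, 638]) cube([28, 399, 28]);
translate([476, 0, 638]) cube([28, 399, 28]);
translate([0, 0, 454]) cube([28, 28, 184]);
translate([476, 0, 454]) cube([28, 28, 184]);


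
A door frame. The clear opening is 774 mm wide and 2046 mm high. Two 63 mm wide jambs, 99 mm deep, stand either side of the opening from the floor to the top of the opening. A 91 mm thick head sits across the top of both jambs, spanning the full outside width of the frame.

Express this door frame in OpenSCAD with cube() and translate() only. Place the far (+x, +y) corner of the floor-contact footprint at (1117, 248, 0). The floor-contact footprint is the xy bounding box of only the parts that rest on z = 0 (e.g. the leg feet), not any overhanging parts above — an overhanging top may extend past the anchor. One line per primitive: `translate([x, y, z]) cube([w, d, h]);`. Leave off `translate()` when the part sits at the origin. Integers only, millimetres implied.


translate([217, 149, 0]) cube([63, 99, 2046]);
translate([1054, 149, 0]) cube([63, 99, 2046]);
translate([217, 149, 2046]) cube([900, 99, 91]);


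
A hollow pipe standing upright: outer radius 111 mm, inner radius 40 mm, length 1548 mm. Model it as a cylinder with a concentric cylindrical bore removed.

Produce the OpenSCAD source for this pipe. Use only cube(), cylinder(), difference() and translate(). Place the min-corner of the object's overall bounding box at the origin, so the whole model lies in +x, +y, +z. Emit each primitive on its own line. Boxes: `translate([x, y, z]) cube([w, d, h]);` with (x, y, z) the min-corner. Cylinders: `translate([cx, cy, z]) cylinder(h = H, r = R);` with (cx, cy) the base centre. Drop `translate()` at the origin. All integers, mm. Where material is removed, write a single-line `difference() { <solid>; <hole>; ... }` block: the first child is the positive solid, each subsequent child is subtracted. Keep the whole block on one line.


difference() { translate([111, 111, 0]) cylinder(h = 1548, r = 111); translate([111, 111, 0]) cylinder(h = 1548, r = 40); }


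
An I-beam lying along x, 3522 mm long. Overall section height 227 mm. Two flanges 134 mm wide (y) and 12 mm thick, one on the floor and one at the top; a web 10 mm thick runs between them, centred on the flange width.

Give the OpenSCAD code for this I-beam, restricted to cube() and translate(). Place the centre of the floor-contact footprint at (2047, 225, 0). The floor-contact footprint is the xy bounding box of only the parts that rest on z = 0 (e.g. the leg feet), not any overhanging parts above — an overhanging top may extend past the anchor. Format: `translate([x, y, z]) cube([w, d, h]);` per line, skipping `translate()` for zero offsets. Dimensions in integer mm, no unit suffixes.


translate([286, 158, 0]) cube([3522, 134, 12]);
translate([286, 220, 12]) cube([3522, 10, 203]);
translate([286, 158, 215]) cube([3522, 134, 12]);


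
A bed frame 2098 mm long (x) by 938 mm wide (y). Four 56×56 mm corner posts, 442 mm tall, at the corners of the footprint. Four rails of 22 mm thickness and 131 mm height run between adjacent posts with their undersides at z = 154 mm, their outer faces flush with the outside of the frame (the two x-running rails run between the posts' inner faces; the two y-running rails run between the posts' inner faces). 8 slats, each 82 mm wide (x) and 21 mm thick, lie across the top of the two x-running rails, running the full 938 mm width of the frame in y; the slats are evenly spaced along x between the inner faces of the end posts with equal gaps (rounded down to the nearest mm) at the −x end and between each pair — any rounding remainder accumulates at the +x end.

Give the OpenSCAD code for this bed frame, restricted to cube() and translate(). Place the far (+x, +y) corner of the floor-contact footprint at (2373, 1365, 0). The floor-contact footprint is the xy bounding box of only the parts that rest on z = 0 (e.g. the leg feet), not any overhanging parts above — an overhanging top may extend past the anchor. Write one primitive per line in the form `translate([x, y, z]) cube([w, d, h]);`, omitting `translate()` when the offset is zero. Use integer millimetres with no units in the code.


translate([275, 427, 0]) cube([56, 56, 442]);
translate([275, 1309, 0]) cube([56, 56, 442]);
translate([2317, 427, 0]) cube([56, 56, 442]);
translate([2317, 1309, 0]) cube([56, 56, 442]);
translate([331, 427, 154]) cube([1986, 22, 131]);
translate([331, 1343, 154]) cube([1986, 22, 131]);
translate([275, 483, 154]) cube([22, 826, 131]);
translate([2351, 483, 154]) cube([22, 826, 131]);
translate([478, 427, 285]) cube([82, 938, 21]);
translate([707, 427, 285]) cube([82, 938, 21]);
translate([936, 427, 285]) cube([82, 938, 21]);
translate([1165, 427, 285]) cube([82, 938, 21]);
translate([1394, 427, 285]) cube([82, 938, 21]);
translate([1623, 427, 285]) cube([82, 938, 21]);
translate([1852, 427, 285]) cube([82, 938, 21]);
translate([2081, 427, 285]) cube([82, 938, 21]);


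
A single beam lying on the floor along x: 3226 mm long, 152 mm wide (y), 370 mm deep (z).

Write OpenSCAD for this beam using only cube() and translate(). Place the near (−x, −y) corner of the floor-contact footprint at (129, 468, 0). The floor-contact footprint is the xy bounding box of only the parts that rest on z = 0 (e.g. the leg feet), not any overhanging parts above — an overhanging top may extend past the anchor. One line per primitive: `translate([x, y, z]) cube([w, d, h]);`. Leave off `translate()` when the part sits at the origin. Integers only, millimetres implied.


translate([129, 468, 0]) cube([3226, 152, 370]);


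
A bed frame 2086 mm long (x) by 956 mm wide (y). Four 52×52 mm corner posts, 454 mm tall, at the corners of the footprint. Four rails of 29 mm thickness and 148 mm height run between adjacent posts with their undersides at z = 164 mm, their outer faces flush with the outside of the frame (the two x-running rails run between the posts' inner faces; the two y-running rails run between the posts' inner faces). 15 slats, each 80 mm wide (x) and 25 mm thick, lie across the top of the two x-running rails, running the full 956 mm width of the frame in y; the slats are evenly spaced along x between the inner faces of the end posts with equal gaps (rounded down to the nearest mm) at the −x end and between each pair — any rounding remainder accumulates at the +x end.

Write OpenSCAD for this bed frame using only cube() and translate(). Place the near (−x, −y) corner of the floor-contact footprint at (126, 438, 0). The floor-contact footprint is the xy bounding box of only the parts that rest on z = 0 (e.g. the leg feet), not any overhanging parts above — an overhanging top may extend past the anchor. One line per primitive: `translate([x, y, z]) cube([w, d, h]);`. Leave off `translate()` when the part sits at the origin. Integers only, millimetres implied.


translate([126, 438, 0]) cube([52, 52, 454]);
translate([126, 1342, 0]) cube([52, 52, 454]);
translate([2160, 438, 0]) cube([52, 52, 454]);
translate([2160, 1342, 0]) cube([52, 52, 454]);
translate([178, 438, 164]) cube([1982, 29, 148]);
translate([178, 1365, 164]) cube([1982, 29, 148]);
translate([126, 490, 164]) cube([29, 852, 148]);
translate([2183, 490, 164]) cube([29, 852, 148]);
translate([226, 438, 312]) cube([80, 956, 25]);
translate([354, 438, 312]) cube([80, 956, 25]);
translate([482, 438, 312]) cube([80, 956, 25]);
translate([610, 438, 312]) cube([80, 956, 25]);
translate([738, 438, 312]) cube([80, 956, 25]);
translate([866, 438, 312]) cube([80, 956, 25]);
translate([994, 438, 312]) cube([80, 956, 25]);
translate([1122, 438, 312]) cube([80, 956, 25]);
translate([1250, 438, 312]) cube([80, 956, 25]);
translate([1378, 438, 312]) cube([80, 956, 25]);
translate([1506, 438, 312]) cube([80, 956, 25]);
translate([1634, 438, 312]) cube([80, 956, 25]);
translate([1762, 438, 312]) cube([80, 956, 25]);
translate([1890, 438, 312]) cube([80, 956, 25]);
translate([2018, 438, 312]) cube([80, 956, 25]);


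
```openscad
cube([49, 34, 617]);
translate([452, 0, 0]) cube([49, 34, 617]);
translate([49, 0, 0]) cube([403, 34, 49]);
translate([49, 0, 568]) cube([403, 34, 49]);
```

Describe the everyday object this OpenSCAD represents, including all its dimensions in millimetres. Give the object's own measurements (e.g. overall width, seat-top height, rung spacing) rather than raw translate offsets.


A rectangular picture frame lying in the x–z plane (depth along y). The opening is 403 mm wide (x) by 519 mm tall (z), surrounded by a border 49 mm wide on all four sides. The frame is 34 mm deep and is made of two full-height vertical stiles with two horizontal rails fitted between them.


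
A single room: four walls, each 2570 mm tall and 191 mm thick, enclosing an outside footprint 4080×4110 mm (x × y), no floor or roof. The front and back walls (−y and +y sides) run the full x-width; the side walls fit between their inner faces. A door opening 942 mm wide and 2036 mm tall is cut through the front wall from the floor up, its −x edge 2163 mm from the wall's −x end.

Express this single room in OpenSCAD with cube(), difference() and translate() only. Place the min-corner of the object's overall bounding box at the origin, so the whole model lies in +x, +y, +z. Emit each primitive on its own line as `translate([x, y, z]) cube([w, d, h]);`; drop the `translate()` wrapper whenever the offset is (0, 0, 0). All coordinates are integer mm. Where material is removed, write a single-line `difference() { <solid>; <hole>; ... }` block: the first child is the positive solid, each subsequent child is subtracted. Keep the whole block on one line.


difference() { cube([4080, 191, 2570]); translate([2163, 0, 0]) cube([942, 191, 2036]); }
translate([0, 3919, 0]) cube([4080, 191, 2570]);
translate([0, 191, 0]) cube([191, 3728, 2570]);
translate([3889, 191, 0]) cube([191, 3728, 2570]);


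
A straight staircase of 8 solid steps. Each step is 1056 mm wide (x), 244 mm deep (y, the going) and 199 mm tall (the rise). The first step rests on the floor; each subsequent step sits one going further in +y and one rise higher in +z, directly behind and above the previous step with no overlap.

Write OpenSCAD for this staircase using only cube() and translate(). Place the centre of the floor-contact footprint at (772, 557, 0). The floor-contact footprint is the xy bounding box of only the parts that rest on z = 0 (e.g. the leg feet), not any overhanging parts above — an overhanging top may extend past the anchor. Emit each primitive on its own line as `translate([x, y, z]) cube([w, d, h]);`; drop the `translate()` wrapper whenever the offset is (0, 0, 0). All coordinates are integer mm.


translate([244, 435, 0]) cube([1056, 244, 199]);
translate([244, 679, 199]) cube([1056, 244, 199]);
translate([244, 923, 398]) cube([1056, 244, 199]);
translate([244, 1167, 597]) cube([1056, 244, 199]);
translate([244, 1411, 796]) cube([1056, 244, 199]);
translate([244, 1655, 995]) cube([1056, 244, 199]);
translate([244, 1899, 1194]) cube([1056, 244, 199]);
translate([244, 2143, 1393]) cube([1056, 244, 199]);


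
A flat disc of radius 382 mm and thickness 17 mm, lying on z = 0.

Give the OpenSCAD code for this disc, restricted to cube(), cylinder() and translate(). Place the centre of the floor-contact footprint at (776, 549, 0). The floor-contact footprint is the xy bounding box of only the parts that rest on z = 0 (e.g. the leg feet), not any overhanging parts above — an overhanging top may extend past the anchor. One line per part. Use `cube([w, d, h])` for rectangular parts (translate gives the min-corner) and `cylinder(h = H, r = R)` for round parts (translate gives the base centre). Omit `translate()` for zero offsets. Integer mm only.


translate([776, 549, 0]) cylinder(h = 17, r = 382);


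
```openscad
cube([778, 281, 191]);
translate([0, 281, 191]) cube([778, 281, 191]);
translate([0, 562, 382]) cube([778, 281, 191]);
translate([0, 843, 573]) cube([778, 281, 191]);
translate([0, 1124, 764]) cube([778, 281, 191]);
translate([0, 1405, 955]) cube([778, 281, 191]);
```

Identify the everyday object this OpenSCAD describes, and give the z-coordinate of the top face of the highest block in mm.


A staircase. The total rise is 1146 mm.

6 identical blocks, each offset up and back from the previous — a staircase. Each step is 191 mm tall and there are 6 of them, so the total rise is 6 × 191 = 1146 mm.


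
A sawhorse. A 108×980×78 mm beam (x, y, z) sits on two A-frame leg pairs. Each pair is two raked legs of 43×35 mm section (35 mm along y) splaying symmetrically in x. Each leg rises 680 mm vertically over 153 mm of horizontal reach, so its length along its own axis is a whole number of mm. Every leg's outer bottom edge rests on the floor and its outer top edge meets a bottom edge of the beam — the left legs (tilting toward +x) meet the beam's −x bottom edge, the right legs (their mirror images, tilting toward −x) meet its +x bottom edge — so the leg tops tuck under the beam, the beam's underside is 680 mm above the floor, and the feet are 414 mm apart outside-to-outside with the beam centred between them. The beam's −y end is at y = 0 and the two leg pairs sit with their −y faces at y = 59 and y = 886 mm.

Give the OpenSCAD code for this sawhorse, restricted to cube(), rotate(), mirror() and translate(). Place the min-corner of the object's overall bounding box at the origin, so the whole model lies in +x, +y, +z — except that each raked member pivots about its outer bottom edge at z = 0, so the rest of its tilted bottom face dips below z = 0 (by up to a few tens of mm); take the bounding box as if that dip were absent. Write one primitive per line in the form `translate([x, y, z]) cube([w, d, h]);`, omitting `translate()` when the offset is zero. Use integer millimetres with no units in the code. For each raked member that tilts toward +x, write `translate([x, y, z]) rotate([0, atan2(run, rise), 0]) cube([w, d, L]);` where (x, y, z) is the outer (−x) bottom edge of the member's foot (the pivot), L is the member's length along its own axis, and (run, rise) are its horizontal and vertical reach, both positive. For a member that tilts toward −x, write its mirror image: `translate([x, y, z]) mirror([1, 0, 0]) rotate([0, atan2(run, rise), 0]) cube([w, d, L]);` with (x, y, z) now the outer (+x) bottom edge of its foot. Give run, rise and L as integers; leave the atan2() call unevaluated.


// leg length = √(153² + 680²) = 697
// right-leg outer foot x = 2·153 + 108 = 414
// beam min-corner = (153, 0, 680)
translate([153, 0, 680]) cube([108, 980, 78]);
translate([0, 59, 0]) rotate([0, atan2(153, 680), 0]) cube([43, 35, 697]);
translate([414, 59, 0]) mirror([1, 0, 0]) rotate([0, atan2(153, 680), 0]) cube([43, 35, 697]);
translate([0, 886, 0]) rotate([0, atan2(153, 680), 0]) cube([43, 35, 697]);
translate([414, 886, 0]) mirror([1, 0, 0]) rotate([0, atan2(153, 680), 0]) cube([43, 35, 697]);


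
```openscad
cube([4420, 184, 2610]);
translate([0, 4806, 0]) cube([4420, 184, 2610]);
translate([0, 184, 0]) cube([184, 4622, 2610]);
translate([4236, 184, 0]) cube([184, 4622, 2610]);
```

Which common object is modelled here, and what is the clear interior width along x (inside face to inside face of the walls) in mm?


A house (or room) frame. The interior width is 4052 mm.

Four 2610 mm walls enclosing a rectangle with no floor or roof — a room or house frame. Outside width is 4420 mm and wall thickness is 184 mm, so the interior width is 4420 − 2 × 184 = 4052 mm.


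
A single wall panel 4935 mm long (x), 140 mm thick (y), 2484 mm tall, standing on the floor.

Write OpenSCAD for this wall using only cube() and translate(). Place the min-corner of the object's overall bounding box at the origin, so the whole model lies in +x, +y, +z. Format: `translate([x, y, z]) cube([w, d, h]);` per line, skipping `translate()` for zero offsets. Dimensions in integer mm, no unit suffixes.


cube([4935, 140, 2484]);


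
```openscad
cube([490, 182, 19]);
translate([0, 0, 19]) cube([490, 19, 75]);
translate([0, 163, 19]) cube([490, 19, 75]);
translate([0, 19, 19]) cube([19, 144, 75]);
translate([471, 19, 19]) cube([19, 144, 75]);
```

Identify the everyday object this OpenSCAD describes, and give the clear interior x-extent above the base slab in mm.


An open box. The internal width is 452 mm.

A 490×182 base slab with four walls standing on it — an open box. The base is 490 mm wide and the walls are 19 mm thick, so the internal width is 490 − 2 × 19 = 452 mm.


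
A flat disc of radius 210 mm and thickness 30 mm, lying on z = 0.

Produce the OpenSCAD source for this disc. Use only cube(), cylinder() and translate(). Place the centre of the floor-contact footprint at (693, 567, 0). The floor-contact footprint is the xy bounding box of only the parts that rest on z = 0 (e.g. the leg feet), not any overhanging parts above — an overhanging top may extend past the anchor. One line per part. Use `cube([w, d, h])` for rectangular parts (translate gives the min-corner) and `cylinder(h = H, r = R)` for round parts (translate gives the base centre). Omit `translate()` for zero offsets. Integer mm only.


translate([693, 567, 0]) cylinder(h = 30, r = 210);


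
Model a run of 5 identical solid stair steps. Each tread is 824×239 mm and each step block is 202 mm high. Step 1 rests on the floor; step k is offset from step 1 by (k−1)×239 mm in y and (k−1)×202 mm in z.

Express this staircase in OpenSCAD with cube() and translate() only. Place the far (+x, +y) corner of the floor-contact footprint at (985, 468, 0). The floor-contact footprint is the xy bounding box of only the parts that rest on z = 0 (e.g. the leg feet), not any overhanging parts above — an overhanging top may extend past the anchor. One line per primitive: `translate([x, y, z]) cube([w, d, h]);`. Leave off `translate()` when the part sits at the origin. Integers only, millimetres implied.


translate([161, 229, 0]) cube([824, 239, 202]);
translate([161, 468, 202]) cube([824, 239, 202]);
translate([161, 707, 404]) cube([824, 239, 202]);
translate([161, 946, 606]) cube([824, 239, 202]);
translate([161, 1185, 808]) cube([824, 239, 202]);


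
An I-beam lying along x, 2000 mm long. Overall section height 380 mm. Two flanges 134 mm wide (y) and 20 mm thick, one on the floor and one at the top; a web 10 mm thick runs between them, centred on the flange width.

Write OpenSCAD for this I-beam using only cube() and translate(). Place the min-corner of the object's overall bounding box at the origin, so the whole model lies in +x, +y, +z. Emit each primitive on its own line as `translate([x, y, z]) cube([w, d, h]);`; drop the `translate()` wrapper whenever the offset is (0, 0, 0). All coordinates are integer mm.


cube([2000, 134, 20]);
translate([0, 62, 20]) cube([2000, 10, 340]);
translate([0, 0, 360]) cube([2000, 134, 20]);
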